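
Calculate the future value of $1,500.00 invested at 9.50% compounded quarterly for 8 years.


Compound interest formula: A = P(1 + r/n)^(nt)
A = $1,500.00 × (1 + 0.095/4)^(4 × 8)
Growth factor: (1 + 0.095/4)^32 = 2.119363
A = $1,500.00 × 2.119363
A = $3,179.04

A = P(1 + r/n)^(nt) = $3,179.04


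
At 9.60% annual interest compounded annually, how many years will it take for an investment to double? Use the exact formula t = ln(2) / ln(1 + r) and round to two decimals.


Doubling condition: (1 + r)^t = 2
Take ln of both sides: t × ln(1 + r) = ln(2)
t = ln(2) / ln(1 + r)
t = 0.693147 / 0.091667
t = 7.56

t = ln(2) / ln(1 + r) = 7.56 years


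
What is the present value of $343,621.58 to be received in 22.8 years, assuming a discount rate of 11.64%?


Present value formula: PV = FV / (1 + r)^t
PV = $343,621.58 / (1 + 0.1164)^22.8
PV = $343,621.58 / 12.310964
PV = $27,911.83

PV = FV / (1 + r)^t = $27,911.83


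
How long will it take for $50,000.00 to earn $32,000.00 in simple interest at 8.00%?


Rearrange the simple interest formula for t:
I = P × r × t  ⇒  t = I / (P × r)
t = $32,000.00 / ($50,000.00 × 0.08)
t = 8

t = I/(P×r) = 8 years


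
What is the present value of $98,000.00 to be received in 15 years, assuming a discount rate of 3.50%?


Present value formula: PV = FV / (1 + r)^t
PV = $98,000.00 / (1 + 0.035)^15
PV = $98,000.00 / 1.6753488
PV = $58,495.28

PV = FV / (1 + r)^t = $58,495.28


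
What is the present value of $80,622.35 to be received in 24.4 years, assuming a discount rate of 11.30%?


Present value formula: PV = FV / (1 + r)^t
PV = $80,622.35 / (1 + 0.113)^24.4
PV = $80,622.35 / 13.629565
PV = $5,915.25

PV = FV / (1 + r)^t = $5,915.25


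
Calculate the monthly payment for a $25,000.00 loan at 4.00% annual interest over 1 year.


Loan payment formula: PMT = PV × r / (1 − (1 + r)^(−n))
Monthly rate r = 0.04/12 ≈ 0.00333333, n = 12 months
Denominator: 1 − (1 + 0.04/12)^(−12) = 0.0391466
PMT = $25,000.00 × (0.04/12) / 0.0391466
PMT = $2,128.75 per month

PMT = PV × r / (1-(1+r)^(-n)) = $2,128.75/month


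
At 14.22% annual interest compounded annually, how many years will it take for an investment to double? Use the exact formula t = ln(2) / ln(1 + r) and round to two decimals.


Doubling condition: (1 + r)^t = 2
Take ln of both sides: t × ln(1 + r) = ln(2)
t = ln(2) / ln(1 + r)
t = 0.693147 / 0.132956
t = 5.21

t = ln(2) / ln(1 + r) = 5.21 years


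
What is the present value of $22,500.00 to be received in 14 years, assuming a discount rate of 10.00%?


Present value formula: PV = FV / (1 + r)^t
PV = $22,500.00 / (1 + 0.1)^14
PV = $22,500.00 / 3.797498
PV = $5,924.95

PV = FV / (1 + r)^t = $5,924.95


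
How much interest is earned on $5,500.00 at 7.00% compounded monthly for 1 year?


Compound interest earned = final amount − principal.
A = P(1 + r/n)^(nt) = $5,500.00 × (1 + 0.07/12)^(12 × 1) = $5,897.60
Interest = A − P = $5,897.60 − $5,500.00 = $397.60

Interest = A - P = $397.60


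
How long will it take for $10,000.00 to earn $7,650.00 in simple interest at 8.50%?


Rearrange the simple interest formula for t:
I = P × r × t  ⇒  t = I / (P × r)
t = $7,650.00 / ($10,000.00 × 0.085)
t = 9

t = I/(P×r) = 9 years


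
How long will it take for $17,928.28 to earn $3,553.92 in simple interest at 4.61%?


Rearrange the simple interest formula for t:
I = P × r × t  ⇒  t = I / (P × r)
t = $3,553.92 / ($17,928.28 × 0.0461)
t = 4.3

t = I/(P×r) = 4.3 years


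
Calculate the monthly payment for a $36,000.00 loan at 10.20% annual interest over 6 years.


Loan payment formula: PMT = PV × r / (1 − (1 + r)^(−n))
Monthly rate r = 0.102/12 = 0.0085, n = 72 months
Denominator: 1 − (1 + 0.102/12)^(−72) = 0.456330
PMT = $36,000.00 × (0.102/12) / 0.456330
PMT = $670.57 per month

PMT = PV × r / (1-(1+r)^(-n)) = $670.57/month


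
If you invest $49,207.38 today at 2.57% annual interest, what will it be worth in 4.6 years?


Future value formula: FV = PV × (1 + r)^t
FV = $49,207.38 × (1 + 0.0257)^4.6
FV = $49,207.38 × 1.123812
FV = $55,299.84

FV = PV × (1 + r)^t = $55,299.84


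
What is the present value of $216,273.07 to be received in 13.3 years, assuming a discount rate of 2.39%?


Present value formula: PV = FV / (1 + r)^t
PV = $216,273.07 / (1 + 0.0239)^13.3
PV = $216,273.07 / 1.369069
PV = $157,970.91

PV = FV / (1 + r)^t = $157,970.91


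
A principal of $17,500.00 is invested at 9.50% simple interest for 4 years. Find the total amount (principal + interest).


Total amount formula: A = P(1 + rt) = P + P·r·t
Interest: I = P × r × t = $17,500.00 × 0.095 × 4 = $6,650.00
A = P + I = $17,500.00 + $6,650.00 = $24,150.00

A = P + I = P(1 + rt) = $24,150.00


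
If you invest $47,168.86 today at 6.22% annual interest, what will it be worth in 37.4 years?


Future value formula: FV = PV × (1 + r)^t
FV = $47,168.86 × (1 + 0.0622)^37.4
FV = $47,168.86 × 9.5524662
FV = $450,578.94

FV = PV × (1 + r)^t = $450,578.94


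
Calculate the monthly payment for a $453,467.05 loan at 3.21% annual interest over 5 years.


Loan payment formula: PMT = PV × r / (1 − (1 + r)^(−n))
Monthly rate r = 0.0321/12 = 0.002675, n = 60 months
Denominator: 1 − (1 + 0.0321/12)^(−60) = 0.1480996
PMT = $453,467.05 × (0.0321/12) / 0.1480996
PMT = $8,190.60 per month

PMT = PV × r / (1-(1+r)^(-n)) = $8,190.60/month


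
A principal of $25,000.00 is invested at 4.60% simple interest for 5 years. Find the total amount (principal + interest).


Total amount formula: A = P(1 + rt) = P + P·r·t
Interest: I = P × r × t = $25,000.00 × 0.046 × 5 = $5,750.00
A = P + I = $25,000.00 + $5,750.00 = $30,750.00

A = P + I = P(1 + rt) = $30,750.00


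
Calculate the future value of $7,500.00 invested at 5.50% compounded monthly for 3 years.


Compound interest formula: A = P(1 + r/n)^(nt)
A = $7,500.00 × (1 + 0.055/12)^(12 × 3)
Growth factor: (1 + 0.055/12)^36 = 1.1789486
A = $7,500.00 × 1.1789486
A = $8,842.11

A = P(1 + r/n)^(nt) = $8,842.11


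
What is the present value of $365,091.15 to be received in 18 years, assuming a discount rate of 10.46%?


Present value formula: PV = FV / (1 + r)^t
PV = $365,091.15 / (1 + 0.1046)^18
PV = $365,091.15 / 5.9936406
PV = $60,913.09

PV = FV / (1 + r)^t = $60,913.09


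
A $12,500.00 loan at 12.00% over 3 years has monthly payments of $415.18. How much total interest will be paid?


Total paid over the life of the loan = PMT × n.
Total paid = $415.18 × 36 = $14,946.48
Total interest = total paid − principal = $14,946.48 − $12,500.00 = $2,446.48

Total interest = (PMT × n) - PV = $2,446.48


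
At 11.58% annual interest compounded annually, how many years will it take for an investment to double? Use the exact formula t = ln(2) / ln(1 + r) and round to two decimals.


Doubling condition: (1 + r)^t = 2
Take ln of both sides: t × ln(1 + r) = ln(2)
t = ln(2) / ln(1 + r)
t = 0.693147 / 0.109572
t = 6.33

t = ln(2) / ln(1 + r) = 6.33 years


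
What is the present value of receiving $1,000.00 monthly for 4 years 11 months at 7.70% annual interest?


Present value of an ordinary annuity: PV = PMT × (1 − (1 + r)^(−n)) / r
Monthly rate r = 0.077/12 ≈ 0.00641667, n = 59
PV = $1,000.00 × (1 − (1 + 0.077/12)^(−59)) / (0.077/12)
PV = $1,000.00 × 48.988103
PV = $48,988.10

PV = PMT × (1-(1+r)^(-n))/r = $48,988.10


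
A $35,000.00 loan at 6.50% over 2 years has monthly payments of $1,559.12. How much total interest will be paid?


Total paid over the life of the loan = PMT × n.
Total paid = $1,559.12 × 24 = $37,418.88
Total interest = total paid − principal = $37,418.88 − $35,000.00 = $2,418.88

Total interest = (PMT × n) - PV = $2,418.88


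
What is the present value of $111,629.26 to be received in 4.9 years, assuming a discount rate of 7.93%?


Present value formula: PV = FV / (1 + r)^t
PV = $111,629.26 / (1 + 0.0793)^4.9
PV = $111,629.26 / 1.45343853
PV = $76,803.56

PV = FV / (1 + r)^t = $76,803.56


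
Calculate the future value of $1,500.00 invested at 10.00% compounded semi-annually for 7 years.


Compound interest formula: A = P(1 + r/n)^(nt)
A = $1,500.00 × (1 + 0.1/2)^(2 × 7)
Growth factor: (1 + 0.1/2)^14 = 1.979932
A = $1,500.00 × 1.979932
A = $2,969.90

A = P(1 + r/n)^(nt) = $2,969.90


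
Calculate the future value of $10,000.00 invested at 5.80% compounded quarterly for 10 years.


Compound interest formula: A = P(1 + r/n)^(nt)
A = $10,000.00 × (1 + 0.058/4)^(4 × 10)
Growth factor: (1 + 0.058/4)^40 = 1.778615
A = $10,000.00 × 1.778615
A = $17,786.15

A = P(1 + r/n)^(nt) = $17,786.15


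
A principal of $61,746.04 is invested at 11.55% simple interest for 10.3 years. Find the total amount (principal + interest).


Total amount formula: A = P(1 + rt) = P + P·r·t
Interest: I = P × r × t = $61,746.04 × 0.1155 × 10.3 = $73,456.18
A = P + I = $61,746.04 + $73,456.18 = $135,202.22

A = P + I = P(1 + rt) = $135,202.22


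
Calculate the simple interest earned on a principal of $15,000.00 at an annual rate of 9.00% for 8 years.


Simple interest formula: I = P × r × t
I = $15,000.00 × 0.09 × 8
I = $10,800.00

I = P × r × t = $10,800.00


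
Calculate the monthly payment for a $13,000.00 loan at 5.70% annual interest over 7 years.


Loan payment formula: PMT = PV × r / (1 − (1 + r)^(−n))
Monthly rate r = 0.057/12 = 0.00475, n = 84 months
Denominator: 1 − (1 + 0.057/12)^(−84) = 0.328375
PMT = $13,000.00 × (0.057/12) / 0.328375
PMT = $188.05 per month

PMT = PV × r / (1-(1+r)^(-n)) = $188.05/month


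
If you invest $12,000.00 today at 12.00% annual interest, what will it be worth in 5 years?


Future value formula: FV = PV × (1 + r)^t
FV = $12,000.00 × (1 + 0.12)^5
FV = $12,000.00 × 1.762342
FV = $21,148.10

FV = PV × (1 + r)^t = $21,148.10


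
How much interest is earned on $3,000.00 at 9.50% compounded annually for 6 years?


Compound interest earned = final amount − principal.
A = P(1 + r/n)^(nt) = $3,000.00 × (1 + 0.095/1)^(1 × 6) = $5,171.37
Interest = A − P = $5,171.37 − $3,000.00 = $2,171.37

Interest = A - P = $2,171.37


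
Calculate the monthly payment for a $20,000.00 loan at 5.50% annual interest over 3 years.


Loan payment formula: PMT = PV × r / (1 − (1 + r)^(−n))
Monthly rate r = 0.055/12 ≈ 0.00458333, n = 36 months
Denominator: 1 − (1 + 0.055/12)^(−36) = 0.151787
PMT = $20,000.00 × (0.055/12) / 0.151787
PMT = $603.92 per month

PMT = PV × r / (1-(1+r)^(-n)) = $603.92/month


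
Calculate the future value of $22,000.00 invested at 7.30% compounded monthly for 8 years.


Compound interest formula: A = P(1 + r/n)^(nt)
A = $22,000.00 × (1 + 0.073/12)^(12 × 8)
Growth factor: (1 + 0.073/12)^96 = 1.7900272
A = $22,000.00 × 1.7900272
A = $39,380.60

A = P(1 + r/n)^(nt) = $39,380.60


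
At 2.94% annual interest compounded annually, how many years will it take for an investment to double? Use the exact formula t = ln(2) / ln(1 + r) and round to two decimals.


Doubling condition: (1 + r)^t = 2
Take ln of both sides: t × ln(1 + r) = ln(2)
t = ln(2) / ln(1 + r)
t = 0.693147 / 0.028976
t = 23.92

t = ln(2) / ln(1 + r) = 23.92 years


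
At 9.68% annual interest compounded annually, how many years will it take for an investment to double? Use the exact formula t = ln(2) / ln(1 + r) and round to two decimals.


Doubling condition: (1 + r)^t = 2
Take ln of both sides: t × ln(1 + r) = ln(2)
t = ln(2) / ln(1 + r)
t = 0.693147 / 0.092397
t = 7.50

t = ln(2) / ln(1 + r) = 7.50 years


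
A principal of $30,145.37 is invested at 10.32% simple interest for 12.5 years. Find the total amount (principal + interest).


Total amount formula: A = P(1 + rt) = P + P·r·t
Interest: I = P × r × t = $30,145.37 × 0.1032 × 12.5 = $38,887.53
A = P + I = $30,145.37 + $38,887.53 = $69,032.90

A = P + I = P(1 + rt) = $69,032.90


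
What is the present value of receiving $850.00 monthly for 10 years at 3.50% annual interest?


Present value of an ordinary annuity: PV = PMT × (1 − (1 + r)^(−n)) / r
Monthly rate r = 0.035/12 ≈ 0.00291667, n = 120
PV = $850.00 × (1 − (1 + 0.035/12)^(−120)) / (0.035/12)
PV = $850.00 × 101.126685
PV = $85,957.68

PV = PMT × (1-(1+r)^(-n))/r = $85,957.68


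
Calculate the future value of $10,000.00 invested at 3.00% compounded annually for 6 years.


Compound interest formula: A = P(1 + r/n)^(nt)
A = $10,000.00 × (1 + 0.03/1)^(1 × 6)
Growth factor: (1 + 0.03/1)^6 = 1.194052
A = $10,000.00 × 1.194052
A = $11,940.52

A = P(1 + r/n)^(nt) = $11,940.52


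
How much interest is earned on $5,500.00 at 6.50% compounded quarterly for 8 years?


Compound interest earned = final amount − principal.
A = P(1 + r/n)^(nt) = $5,500.00 × (1 + 0.065/4)^(4 × 8) = $9,212.56
Interest = A − P = $9,212.56 − $5,500.00 = $3,712.56

Interest = A - P = $3,712.56


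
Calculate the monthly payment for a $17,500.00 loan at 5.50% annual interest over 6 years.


Loan payment formula: PMT = PV × r / (1 − (1 + r)^(−n))
Monthly rate r = 0.055/12 ≈ 0.00458333, n = 72 months
Denominator: 1 − (1 + 0.055/12)^(−72) = 0.280534
PMT = $17,500.00 × (0.055/12) / 0.280534
PMT = $285.91 per month

PMT = PV × r / (1-(1+r)^(-n)) = $285.91/month


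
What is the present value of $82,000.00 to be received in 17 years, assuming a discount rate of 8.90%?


Present value formula: PV = FV / (1 + r)^t
PV = $82,000.00 / (1 + 0.089)^17
PV = $82,000.00 / 4.2606313
PV = $19,245.97

PV = FV / (1 + r)^t = $19,245.97


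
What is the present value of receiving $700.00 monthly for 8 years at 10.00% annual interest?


Present value of an ordinary annuity: PV = PMT × (1 − (1 + r)^(−n)) / r
Monthly rate r = 0.1/12 ≈ 0.00833333, n = 96
PV = $700.00 × (1 − (1 + 0.1/12)^(−96)) / (0.1/12)
PV = $700.00 × 65.901488
PV = $46,131.04

PV = PMT × (1-(1+r)^(-n))/r = $46,131.04


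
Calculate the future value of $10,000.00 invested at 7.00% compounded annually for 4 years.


Compound interest formula: A = P(1 + r/n)^(nt)
A = $10,000.00 × (1 + 0.07/1)^(1 × 4)
Growth factor: (1 + 0.07/1)^4 = 1.310796
A = $10,000.00 × 1.310796
A = $13,107.96

A = P(1 + r/n)^(nt) = $13,107.96


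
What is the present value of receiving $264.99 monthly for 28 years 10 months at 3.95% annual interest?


Present value of an ordinary annuity: PV = PMT × (1 − (1 + r)^(−n)) / r
Monthly rate r = 0.0395/12 ≈ 0.00329167, n = 346
PV = $264.99 × (1 − (1 + 0.0395/12)^(−346)) / (0.0395/12)
PV = $264.99 × 206.349853
PV = $54,680.65

PV = PMT × (1-(1+r)^(-n))/r = $54,680.65


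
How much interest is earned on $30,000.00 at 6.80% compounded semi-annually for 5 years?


Compound interest earned = final amount − principal.
A = P(1 + r/n)^(nt) = $30,000.00 × (1 + 0.068/2)^(2 × 5) = $41,910.87
Interest = A − P = $41,910.87 − $30,000.00 = $11,910.87

Interest = A - P = $11,910.87


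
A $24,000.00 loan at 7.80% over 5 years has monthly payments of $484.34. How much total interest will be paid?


Total paid over the life of the loan = PMT × n.
Total paid = $484.34 × 60 = $29,060.40
Total interest = total paid − principal = $29,060.40 − $24,000.00 = $5,060.40

Total interest = (PMT × n) - PV = $5,060.40


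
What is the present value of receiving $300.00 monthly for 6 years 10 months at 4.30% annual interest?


Present value of an ordinary annuity: PV = PMT × (1 − (1 + r)^(−n)) / r
Monthly rate r = 0.043/12 ≈ 0.00358333, n = 82
PV = $300.00 × (1 − (1 + 0.043/12)^(−82)) / (0.043/12)
PV = $300.00 × 70.941684
PV = $21,282.51

PV = PMT × (1-(1+r)^(-n))/r = $21,282.51


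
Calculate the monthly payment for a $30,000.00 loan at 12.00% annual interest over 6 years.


Loan payment formula: PMT = PV × r / (1 − (1 + r)^(−n))
Monthly rate r = 0.12/12 = 0.01, n = 72 months
Denominator: 1 − (1 + 0.12/12)^(−72) = 0.511504
PMT = $30,000.00 × (0.12/12) / 0.511504
PMT = $586.51 per month

PMT = PV × r / (1-(1+r)^(-n)) = $586.51/month


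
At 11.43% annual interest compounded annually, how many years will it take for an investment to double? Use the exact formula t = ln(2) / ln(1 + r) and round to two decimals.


Doubling condition: (1 + r)^t = 2
Take ln of both sides: t × ln(1 + r) = ln(2)
t = ln(2) / ln(1 + r)
t = 0.693147 / 0.108226
t = 6.40

t = ln(2) / ln(1 + r) = 6.40 years


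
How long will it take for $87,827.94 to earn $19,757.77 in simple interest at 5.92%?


Rearrange the simple interest formula for t:
I = P × r × t  ⇒  t = I / (P × r)
t = $19,757.77 / ($87,827.94 × 0.0592)
t = 3.8

t = I/(P×r) = 3.8 years


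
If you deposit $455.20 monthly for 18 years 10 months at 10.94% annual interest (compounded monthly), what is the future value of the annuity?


Future value of an ordinary annuity: FV = PMT × ((1 + r)^n − 1) / r
Monthly rate r = 0.1094/12 ≈ 0.00911667, n = 226
FV = $455.20 × ((1 + 0.1094/12)^226 − 1) / (0.1094/12)
FV = $455.20 × 743.245120
FV = $338,325.18

FV = PMT × ((1+r)^n - 1)/r = $338,325.18


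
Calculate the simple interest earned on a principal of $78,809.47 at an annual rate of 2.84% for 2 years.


Simple interest formula: I = P × r × t
I = $78,809.47 × 0.0284 × 2
I = $4,476.38

I = P × r × t = $4,476.38


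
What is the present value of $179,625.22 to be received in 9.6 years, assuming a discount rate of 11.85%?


Present value formula: PV = FV / (1 + r)^t
PV = $179,625.22 / (1 + 0.1185)^9.6
PV = $179,625.22 / 2.9302555
PV = $61,300.19

PV = FV / (1 + r)^t = $61,300.19


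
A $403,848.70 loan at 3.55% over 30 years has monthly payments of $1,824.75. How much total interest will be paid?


Total paid over the life of the loan = PMT × n.
Total paid = $1,824.75 × 360 = $656,910.00
Total interest = total paid − principal = $656,910.00 − $403,848.70 = $253,061.30

Total interest = (PMT × n) - PV = $253,061.30


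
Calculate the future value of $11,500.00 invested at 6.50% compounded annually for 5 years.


Compound interest formula: A = P(1 + r/n)^(nt)
A = $11,500.00 × (1 + 0.065/1)^(1 × 5)
Growth factor: (1 + 0.065/1)^5 = 1.370087
A = $11,500.00 × 1.370087
A = $15,756.00

A = P(1 + r/n)^(nt) = $15,756.00


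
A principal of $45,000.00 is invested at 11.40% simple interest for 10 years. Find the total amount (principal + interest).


Total amount formula: A = P(1 + rt) = P + P·r·t
Interest: I = P × r × t = $45,000.00 × 0.114 × 10 = $51,300.00
A = P + I = $45,000.00 + $51,300.00 = $96,300.00

A = P + I = P(1 + rt) = $96,300.00


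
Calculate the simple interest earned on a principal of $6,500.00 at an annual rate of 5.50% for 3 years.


Simple interest formula: I = P × r × t
I = $6,500.00 × 0.055 × 3
I = $1,072.50

I = P × r × t = $1,072.50


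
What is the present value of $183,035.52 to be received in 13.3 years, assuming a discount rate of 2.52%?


Present value formula: PV = FV / (1 + r)^t
PV = $183,035.52 / (1 + 0.0252)^13.3
PV = $183,035.52 / 1.392369
PV = $131,456.19

PV = FV / (1 + r)^t = $131,456.19


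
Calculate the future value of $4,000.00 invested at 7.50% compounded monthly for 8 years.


Compound interest formula: A = P(1 + r/n)^(nt)
A = $4,000.00 × (1 + 0.075/12)^(12 × 8)
Growth factor: (1 + 0.075/12)^96 = 1.818720
A = $4,000.00 × 1.818720
A = $7,274.88

A = P(1 + r/n)^(nt) = $7,274.88


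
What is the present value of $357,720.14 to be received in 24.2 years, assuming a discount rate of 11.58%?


Present value formula: PV = FV / (1 + r)^t
PV = $357,720.14 / (1 + 0.1158)^24.2
PV = $357,720.14 / 14.177180
PV = $25,232.11

PV = FV / (1 + r)^t = $25,232.11


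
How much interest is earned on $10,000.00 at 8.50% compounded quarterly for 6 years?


Compound interest earned = final amount − principal.
A = P(1 + r/n)^(nt) = $10,000.00 × (1 + 0.085/4)^(4 × 6) = $16,564.17
Interest = A − P = $16,564.17 − $10,000.00 = $6,564.17

Interest = A - P = $6,564.17


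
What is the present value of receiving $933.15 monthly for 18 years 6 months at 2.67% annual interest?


Present value of an ordinary annuity: PV = PMT × (1 − (1 + r)^(−n)) / r
Monthly rate r = 0.0267/12 = 0.002225, n = 222
PV = $933.15 × (1 − (1 + 0.0267/12)^(−222)) / (0.0267/12)
PV = $933.15 × 175.035411
PV = $163,334.29

PV = PMT × (1-(1+r)^(-n))/r = $163,334.29


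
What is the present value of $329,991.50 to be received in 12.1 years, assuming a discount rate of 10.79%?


Present value formula: PV = FV / (1 + r)^t
PV = $329,991.50 / (1 + 0.1079)^12.1
PV = $329,991.50 / 3.4550696
PV = $95,509.36

PV = FV / (1 + r)^t = $95,509.36


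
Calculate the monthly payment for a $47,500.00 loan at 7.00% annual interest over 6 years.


Loan payment formula: PMT = PV × r / (1 − (1 + r)^(−n))
Monthly rate r = 0.07/12 ≈ 0.00583333, n = 72 months
Denominator: 1 − (1 + 0.07/12)^(−72) = 0.342151
PMT = $47,500.00 × (0.07/12) / 0.342151
PMT = $809.83 per month

PMT = PV × r / (1-(1+r)^(-n)) = $809.83/month


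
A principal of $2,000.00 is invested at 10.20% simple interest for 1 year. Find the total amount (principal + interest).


Total amount formula: A = P(1 + rt) = P + P·r·t
Interest: I = P × r × t = $2,000.00 × 0.102 × 1 = $204.00
A = P + I = $2,000.00 + $204.00 = $2,204.00

A = P + I = P(1 + rt) = $2,204.00


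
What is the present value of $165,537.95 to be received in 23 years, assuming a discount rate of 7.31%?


Present value formula: PV = FV / (1 + r)^t
PV = $165,537.95 / (1 + 0.0731)^23
PV = $165,537.95 / 5.066692
PV = $32,671.80

PV = FV / (1 + r)^t = $32,671.80


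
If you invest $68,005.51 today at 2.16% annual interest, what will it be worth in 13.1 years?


Future value formula: FV = PV × (1 + r)^t
FV = $68,005.51 × (1 + 0.0216)^13.1
FV = $68,005.51 × 1.3230601
FV = $89,975.38

FV = PV × (1 + r)^t = $89,975.38


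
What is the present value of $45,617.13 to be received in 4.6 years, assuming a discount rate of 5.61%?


Present value formula: PV = FV / (1 + r)^t
PV = $45,617.13 / (1 + 0.0561)^4.6
PV = $45,617.13 / 1.2854145
PV = $35,488.26

PV = FV / (1 + r)^t = $35,488.26


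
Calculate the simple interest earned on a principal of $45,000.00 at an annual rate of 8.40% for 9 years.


Simple interest formula: I = P × r × t
I = $45,000.00 × 0.084 × 9
I = $34,020.00

I = P × r × t = $34,020.00


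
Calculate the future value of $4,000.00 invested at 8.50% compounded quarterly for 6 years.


Compound interest formula: A = P(1 + r/n)^(nt)
A = $4,000.00 × (1 + 0.085/4)^(4 × 6)
Growth factor: (1 + 0.085/4)^24 = 1.656417
A = $4,000.00 × 1.656417
A = $6,625.67

A = P(1 + r/n)^(nt) = $6,625.67


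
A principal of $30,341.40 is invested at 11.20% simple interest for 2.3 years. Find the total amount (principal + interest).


Total amount formula: A = P(1 + rt) = P + P·r·t
Interest: I = P × r × t = $30,341.40 × 0.112 × 2.3 = $7,815.94
A = P + I = $30,341.40 + $7,815.94 = $38,157.34

A = P + I = P(1 + rt) = $38,157.34


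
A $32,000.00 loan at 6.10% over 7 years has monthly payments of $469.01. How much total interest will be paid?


Total paid over the life of the loan = PMT × n.
Total paid = $469.01 × 84 = $39,396.84
Total interest = total paid − principal = $39,396.84 − $32,000.00 = $7,396.84

Total interest = (PMT × n) - PV = $7,396.84


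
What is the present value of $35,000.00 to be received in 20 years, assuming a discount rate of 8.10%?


Present value formula: PV = FV / (1 + r)^t
PV = $35,000.00 / (1 + 0.081)^20
PV = $35,000.00 / 4.748035
PV = $7,371.47

PV = FV / (1 + r)^t = $7,371.47


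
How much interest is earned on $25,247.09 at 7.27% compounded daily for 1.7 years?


Compound interest earned = final amount − principal.
A = P(1 + r/n)^(nt) = $25,247.09 × (1 + 0.0727/365)^(365 × 1.7) = $28,568.04
Interest = A − P = $28,568.04 − $25,247.09 = $3,320.95

Interest = A - P = $3,320.95


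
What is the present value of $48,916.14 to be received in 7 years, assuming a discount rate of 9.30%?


Present value formula: PV = FV / (1 + r)^t
PV = $48,916.14 / (1 + 0.093)^7
PV = $48,916.14 / 1.863550
PV = $26,248.90

PV = FV / (1 + r)^t = $26,248.90


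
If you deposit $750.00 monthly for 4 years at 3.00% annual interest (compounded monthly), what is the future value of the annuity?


Future value of an ordinary annuity: FV = PMT × ((1 + r)^n − 1) / r
Monthly rate r = 0.03/12 = 0.0025, n = 48
FV = $750.00 × ((1 + 0.03/12)^48 − 1) / (0.03/12)
FV = $750.00 × 50.931208
FV = $38,198.41

FV = PMT × ((1+r)^n - 1)/r = $38,198.41


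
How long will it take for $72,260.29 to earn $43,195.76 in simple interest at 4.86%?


Rearrange the simple interest formula for t:
I = P × r × t  ⇒  t = I / (P × r)
t = $43,195.76 / ($72,260.29 × 0.0486)
t = 12.3

t = I/(P×r) = 12.3 years


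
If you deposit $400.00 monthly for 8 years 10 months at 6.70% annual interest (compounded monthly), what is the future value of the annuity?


Future value of an ordinary annuity: FV = PMT × ((1 + r)^n − 1) / r
Monthly rate r = 0.067/12 ≈ 0.00558333, n = 106
FV = $400.00 × ((1 + 0.067/12)^106 − 1) / (0.067/12)
FV = $400.00 × 144.058434
FV = $57,623.37

FV = PMT × ((1+r)^n - 1)/r = $57,623.37


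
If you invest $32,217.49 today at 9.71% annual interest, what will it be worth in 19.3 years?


Future value formula: FV = PV × (1 + r)^t
FV = $32,217.49 × (1 + 0.0971)^19.3
FV = $32,217.49 × 5.980699
FV = $192,683.11

FV = PV × (1 + r)^t = $192,683.11


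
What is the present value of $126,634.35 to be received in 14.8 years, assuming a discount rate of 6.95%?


Present value formula: PV = FV / (1 + r)^t
PV = $126,634.35 / (1 + 0.0695)^14.8
PV = $126,634.35 / 2.7031844
PV = $46,846.36

PV = FV / (1 + r)^t = $46,846.36


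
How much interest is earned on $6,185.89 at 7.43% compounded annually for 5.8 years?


Compound interest earned = final amount − principal.
A = P(1 + r/n)^(nt) = $6,185.89 × (1 + 0.0743/1)^(1 × 5.8) = $9,374.12
Interest = A − P = $9,374.12 − $6,185.89 = $3,188.23

Interest = A - P = $3,188.23


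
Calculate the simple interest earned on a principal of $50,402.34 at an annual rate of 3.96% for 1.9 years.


Simple interest formula: I = P × r × t
I = $50,402.34 × 0.0396 × 1.9
I = $3,792.27

I = P × r × t = $3,792.27


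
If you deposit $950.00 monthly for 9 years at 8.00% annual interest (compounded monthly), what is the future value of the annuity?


Future value of an ordinary annuity: FV = PMT × ((1 + r)^n − 1) / r
Monthly rate r = 0.08/12 ≈ 0.00666667, n = 108
FV = $950.00 × ((1 + 0.08/12)^108 − 1) / (0.08/12)
FV = $950.00 × 157.429535
FV = $149,558.06

FV = PMT × ((1+r)^n - 1)/r = $149,558.06


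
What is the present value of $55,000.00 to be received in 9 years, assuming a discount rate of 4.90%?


Present value formula: PV = FV / (1 + r)^t
PV = $55,000.00 / (1 + 0.049)^9
PV = $55,000.00 / 1.5380817
PV = $35,758.83

PV = FV / (1 + r)^t = $35,758.83


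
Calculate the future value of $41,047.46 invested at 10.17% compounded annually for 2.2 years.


Compound interest formula: A = P(1 + r/n)^(nt)
A = $41,047.46 × (1 + 0.1017/1)^(1 × 2.2)
Growth factor: (1 + 0.1017/1)^2.2 = 1.2374834
A = $41,047.46 × 1.2374834
A = $50,795.55

A = P(1 + r/n)^(nt) = $50,795.55


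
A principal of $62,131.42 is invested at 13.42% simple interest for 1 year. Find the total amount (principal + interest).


Total amount formula: A = P(1 + rt) = P + P·r·t
Interest: I = P × r × t = $62,131.42 × 0.1342 × 1 = $8,338.04
A = P + I = $62,131.42 + $8,338.04 = $70,469.46

A = P + I = P(1 + rt) = $70,469.46


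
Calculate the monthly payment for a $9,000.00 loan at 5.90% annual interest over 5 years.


Loan payment formula: PMT = PV × r / (1 − (1 + r)^(−n))
Monthly rate r = 0.059/12 ≈ 0.00491667, n = 60 months
Denominator: 1 − (1 + 0.059/12)^(−60) = 0.254930
PMT = $9,000.00 × (0.059/12) / 0.254930
PMT = $173.58 per month

PMT = PV × r / (1-(1+r)^(-n)) = $173.58/month


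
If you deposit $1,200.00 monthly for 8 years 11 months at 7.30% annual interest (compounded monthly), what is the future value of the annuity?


Future value of an ordinary annuity: FV = PMT × ((1 + r)^n − 1) / r
Monthly rate r = 0.073/12 ≈ 0.00608333, n = 107
FV = $1,200.00 × ((1 + 0.073/12)^107 − 1) / (0.073/12)
FV = $1,200.00 × 150.167769
FV = $180,201.32

FV = PMT × ((1+r)^n - 1)/r = $180,201.32


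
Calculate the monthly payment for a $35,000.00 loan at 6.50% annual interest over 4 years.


Loan payment formula: PMT = PV × r / (1 − (1 + r)^(−n))
Monthly rate r = 0.065/12 ≈ 0.00541667, n = 48 months
Denominator: 1 − (1 + 0.065/12)^(−48) = 0.228407
PMT = $35,000.00 × (0.065/12) / 0.228407
PMT = $830.02 per month

PMT = PV × r / (1-(1+r)^(-n)) = $830.02/month


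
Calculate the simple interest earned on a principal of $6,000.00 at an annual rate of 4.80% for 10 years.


Simple interest formula: I = P × r × t
I = $6,000.00 × 0.048 × 10
I = $2,880.00

I = P × r × t = $2,880.00


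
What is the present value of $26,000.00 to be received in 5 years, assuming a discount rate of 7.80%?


Present value formula: PV = FV / (1 + r)^t
PV = $26,000.00 / (1 + 0.078)^5
PV = $26,000.00 / 1.4557735
PV = $17,859.92

PV = FV / (1 + r)^t = $17,859.92


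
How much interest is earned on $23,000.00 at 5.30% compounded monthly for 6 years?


Compound interest earned = final amount − principal.
A = P(1 + r/n)^(nt) = $23,000.00 × (1 + 0.053/12)^(12 × 6) = $31,588.53
Interest = A − P = $31,588.53 − $23,000.00 = $8,588.53

Interest = A - P = $8,588.53


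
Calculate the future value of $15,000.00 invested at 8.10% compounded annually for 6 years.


Compound interest formula: A = P(1 + r/n)^(nt)
A = $15,000.00 × (1 + 0.081/1)^(1 × 6)
Growth factor: (1 + 0.081/1)^6 = 1.5957107
A = $15,000.00 × 1.5957107
A = $23,935.66

A = P(1 + r/n)^(nt) = $23,935.66


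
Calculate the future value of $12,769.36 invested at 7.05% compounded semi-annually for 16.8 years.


Compound interest formula: A = P(1 + r/n)^(nt)
A = $12,769.36 × (1 + 0.0705/2)^(2 × 16.8)
Growth factor: (1 + 0.0705/2)^33.6 = 3.2027278
A = $12,769.36 × 3.2027278
A = $40,896.78

A = P(1 + r/n)^(nt) = $40,896.78


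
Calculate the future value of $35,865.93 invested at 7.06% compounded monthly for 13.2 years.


Compound interest formula: A = P(1 + r/n)^(nt)
A = $35,865.93 × (1 + 0.0706/12)^(12 × 13.2)
Growth factor: (1 + 0.0706/12)^158.4 = 2.5324553
A = $35,865.93 × 2.5324553
A = $90,828.86

A = P(1 + r/n)^(nt) = $90,828.86


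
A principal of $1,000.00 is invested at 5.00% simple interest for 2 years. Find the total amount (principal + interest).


Total amount formula: A = P(1 + rt) = P + P·r·t
Interest: I = P × r × t = $1,000.00 × 0.05 × 2 = $100.00
A = P + I = $1,000.00 + $100.00 = $1,100.00

A = P + I = P(1 + rt) = $1,100.00


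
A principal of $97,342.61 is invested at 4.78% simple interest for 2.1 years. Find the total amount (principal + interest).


Total amount formula: A = P(1 + rt) = P + P·r·t
Interest: I = P × r × t = $97,342.61 × 0.0478 × 2.1 = $9,771.25
A = P + I = $97,342.61 + $9,771.25 = $107,113.86

A = P + I = P(1 + rt) = $107,113.86


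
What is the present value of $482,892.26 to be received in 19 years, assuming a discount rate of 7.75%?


Present value formula: PV = FV / (1 + r)^t
PV = $482,892.26 / (1 + 0.0775)^19
PV = $482,892.26 / 4.1297931
PV = $116,928.92

PV = FV / (1 + r)^t = $116,928.92


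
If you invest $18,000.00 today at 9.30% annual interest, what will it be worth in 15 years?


Future value formula: FV = PV × (1 + r)^t
FV = $18,000.00 × (1 + 0.093)^15
FV = $18,000.00 × 3.795792
FV = $68,324.26

FV = PV × (1 + r)^t = $68,324.26


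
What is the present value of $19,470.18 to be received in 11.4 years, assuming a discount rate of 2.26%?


Present value formula: PV = FV / (1 + r)^t
PV = $19,470.18 / (1 + 0.0226)^11.4
PV = $19,470.18 / 1.290167
PV = $15,091.21

PV = FV / (1 + r)^t = $15,091.21


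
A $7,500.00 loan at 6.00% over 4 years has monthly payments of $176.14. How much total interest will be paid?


Total paid over the life of the loan = PMT × n.
Total paid = $176.14 × 48 = $8,454.72
Total interest = total paid − principal = $8,454.72 − $7,500.00 = $954.72

Total interest = (PMT × n) - PV = $954.72


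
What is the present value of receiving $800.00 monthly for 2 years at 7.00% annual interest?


Present value of an ordinary annuity: PV = PMT × (1 − (1 + r)^(−n)) / r
Monthly rate r = 0.07/12 ≈ 0.00583333, n = 24
PV = $800.00 × (1 − (1 + 0.07/12)^(−24)) / (0.07/12)
PV = $800.00 × 22.335099
PV = $17,868.08

PV = PMT × (1-(1+r)^(-n))/r = $17,868.08


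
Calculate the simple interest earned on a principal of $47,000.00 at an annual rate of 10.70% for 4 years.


Simple interest formula: I = P × r × t
I = $47,000.00 × 0.107 × 4
I = $20,116.00

I = P × r × t = $20,116.00


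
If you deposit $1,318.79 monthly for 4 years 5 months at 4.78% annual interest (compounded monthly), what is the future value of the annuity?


Future value of an ordinary annuity: FV = PMT × ((1 + r)^n − 1) / r
Monthly rate r = 0.0478/12 ≈ 0.00398333, n = 53
FV = $1,318.79 × ((1 + 0.0478/12)^53 − 1) / (0.0478/12)
FV = $1,318.79 × 58.879986
FV = $77,650.34

FV = PMT × ((1+r)^n - 1)/r = $77,650.34


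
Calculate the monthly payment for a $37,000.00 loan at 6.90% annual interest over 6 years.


Loan payment formula: PMT = PV × r / (1 − (1 + r)^(−n))
Monthly rate r = 0.069/12 = 0.00575, n = 72 months
Denominator: 1 − (1 + 0.069/12)^(−72) = 0.338215
PMT = $37,000.00 × (0.069/12) / 0.338215
PMT = $629.04 per month

PMT = PV × r / (1-(1+r)^(-n)) = $629.04/month


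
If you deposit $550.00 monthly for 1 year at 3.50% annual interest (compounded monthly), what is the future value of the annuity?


Future value of an ordinary annuity: FV = PMT × ((1 + r)^n − 1) / r
Monthly rate r = 0.035/12 ≈ 0.00291667, n = 12
FV = $550.00 × ((1 + 0.035/12)^12 − 1) / (0.035/12)
FV = $550.00 × 12.194384
FV = $6,706.91

FV = PMT × ((1+r)^n - 1)/r = $6,706.91


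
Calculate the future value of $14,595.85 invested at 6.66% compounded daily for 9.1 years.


Compound interest formula: A = P(1 + r/n)^(nt)
A = $14,595.85 × (1 + 0.0666/365)^(365 × 9.1)
Growth factor: (1 + 0.0666/365)^3321.5 = 1.833093
A = $14,595.85 × 1.833093
A = $26,755.55

A = P(1 + r/n)^(nt) = $26,755.55


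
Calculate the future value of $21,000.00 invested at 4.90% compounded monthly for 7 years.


Compound interest formula: A = P(1 + r/n)^(nt)
A = $21,000.00 × (1 + 0.049/12)^(12 × 7)
Growth factor: (1 + 0.049/12)^84 = 1.40818495
A = $21,000.00 × 1.40818495
A = $29,571.88

A = P(1 + r/n)^(nt) = $29,571.88


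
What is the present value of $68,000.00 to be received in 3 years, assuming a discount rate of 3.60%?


Present value formula: PV = FV / (1 + r)^t
PV = $68,000.00 / (1 + 0.036)^3
PV = $68,000.00 / 1.1119347
PV = $61,154.67

PV = FV / (1 + r)^t = $61,154.67


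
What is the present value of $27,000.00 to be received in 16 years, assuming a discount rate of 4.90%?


Present value formula: PV = FV / (1 + r)^t
PV = $27,000.00 / (1 + 0.049)^16
PV = $27,000.00 / 2.149848
PV = $12,559.03

PV = FV / (1 + r)^t = $12,559.03


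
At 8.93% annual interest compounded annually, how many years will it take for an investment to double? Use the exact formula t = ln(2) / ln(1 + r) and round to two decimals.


Doubling condition: (1 + r)^t = 2
Take ln of both sides: t × ln(1 + r) = ln(2)
t = ln(2) / ln(1 + r)
t = 0.693147 / 0.085535
t = 8.10

t = ln(2) / ln(1 + r) = 8.10 years


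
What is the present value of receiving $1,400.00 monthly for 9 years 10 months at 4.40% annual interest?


Present value of an ordinary annuity: PV = PMT × (1 − (1 + r)^(−n)) / r
Monthly rate r = 0.044/12 ≈ 0.00366667, n = 118
PV = $1,400.00 × (1 − (1 + 0.044/12)^(−118)) / (0.044/12)
PV = $1,400.00 × 95.648103
PV = $133,907.34

PV = PMT × (1-(1+r)^(-n))/r = $133,907.34


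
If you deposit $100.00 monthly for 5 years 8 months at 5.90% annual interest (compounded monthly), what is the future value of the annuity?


Future value of an ordinary annuity: FV = PMT × ((1 + r)^n − 1) / r
Monthly rate r = 0.059/12 ≈ 0.00491667, n = 68
FV = $100.00 × ((1 + 0.059/12)^68 − 1) / (0.059/12)
FV = $100.00 × 80.514864
FV = $8,051.49

FV = PMT × ((1+r)^n - 1)/r = $8,051.49


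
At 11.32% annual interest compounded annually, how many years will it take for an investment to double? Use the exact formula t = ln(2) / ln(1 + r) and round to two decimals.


Doubling condition: (1 + r)^t = 2
Take ln of both sides: t × ln(1 + r) = ln(2)
t = ln(2) / ln(1 + r)
t = 0.693147 / 0.107239
t = 6.46

t = ln(2) / ln(1 + r) = 6.46 years


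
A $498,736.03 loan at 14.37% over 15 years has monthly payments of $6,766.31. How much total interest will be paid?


Total paid over the life of the loan = PMT × n.
Total paid = $6,766.31 × 180 = $1,217,935.80
Total interest = total paid − principal = $1,217,935.80 − $498,736.03 = $719,199.77

Total interest = (PMT × n) - PV = $719,199.77


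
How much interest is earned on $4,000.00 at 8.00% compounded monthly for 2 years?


Compound interest earned = final amount − principal.
A = P(1 + r/n)^(nt) = $4,000.00 × (1 + 0.08/12)^(12 × 2) = $4,691.55
Interest = A − P = $4,691.55 − $4,000.00 = $691.55

Interest = A - P = $691.55


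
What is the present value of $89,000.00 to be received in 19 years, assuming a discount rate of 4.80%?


Present value formula: PV = FV / (1 + r)^t
PV = $89,000.00 / (1 + 0.048)^19
PV = $89,000.00 / 2.4370496
PV = $36,519.57

PV = FV / (1 + r)^t = $36,519.57


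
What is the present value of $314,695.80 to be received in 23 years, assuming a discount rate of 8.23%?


Present value formula: PV = FV / (1 + r)^t
PV = $314,695.80 / (1 + 0.0823)^23
PV = $314,695.80 / 6.165895
PV = $51,038.14

PV = FV / (1 + r)^t = $51,038.14


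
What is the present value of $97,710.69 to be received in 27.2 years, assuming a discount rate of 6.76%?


Present value formula: PV = FV / (1 + r)^t
PV = $97,710.69 / (1 + 0.0676)^27.2
PV = $97,710.69 / 5.925336
PV = $16,490.32

PV = FV / (1 + r)^t = $16,490.32


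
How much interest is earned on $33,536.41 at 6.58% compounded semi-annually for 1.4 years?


Compound interest earned = final amount − principal.
A = P(1 + r/n)^(nt) = $33,536.41 × (1 + 0.0658/2)^(2 × 1.4) = $36,718.06
Interest = A − P = $36,718.06 − $33,536.41 = $3,181.65

Interest = A - P = $3,181.65


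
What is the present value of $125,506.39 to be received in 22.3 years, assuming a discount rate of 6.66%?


Present value formula: PV = FV / (1 + r)^t
PV = $125,506.39 / (1 + 0.0666)^22.3
PV = $125,506.39 / 4.211485
PV = $29,800.98

PV = FV / (1 + r)^t = $29,800.98


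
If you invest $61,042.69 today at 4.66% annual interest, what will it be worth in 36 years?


Future value formula: FV = PV × (1 + r)^t
FV = $61,042.69 × (1 + 0.0466)^36
FV = $61,042.69 × 5.1535476
FV = $314,586.41

FV = PV × (1 + r)^t = $314,586.41


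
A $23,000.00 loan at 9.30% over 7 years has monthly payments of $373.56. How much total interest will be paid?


Total paid over the life of the loan = PMT × n.
Total paid = $373.56 × 84 = $31,379.04
Total interest = total paid − principal = $31,379.04 − $23,000.00 = $8,379.04

Total interest = (PMT × n) - PV = $8,379.04


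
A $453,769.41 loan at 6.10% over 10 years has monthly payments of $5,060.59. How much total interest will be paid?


Total paid over the life of the loan = PMT × n.
Total paid = $5,060.59 × 120 = $607,270.80
Total interest = total paid − principal = $607,270.80 − $453,769.41 = $153,501.39

Total interest = (PMT × n) - PV = $153,501.39
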